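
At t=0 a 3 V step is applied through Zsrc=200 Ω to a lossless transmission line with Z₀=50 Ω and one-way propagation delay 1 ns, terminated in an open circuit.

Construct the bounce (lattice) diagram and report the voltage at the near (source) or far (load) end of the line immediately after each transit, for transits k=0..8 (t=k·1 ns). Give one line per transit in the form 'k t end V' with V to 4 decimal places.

Γ_L=1.000000, Γ_S=0.600000; launch V₁=3·50/250=0.600000
k=0 src: V=0.6000
k=1 load: inc=0.600000, refl=0.600000·1.000000=0.6000; V=0.000000+0.600000+0.600000=1.2000
k=2 src: inc=0.600000, refl=0.600000·0.600000=0.3600; V=0.600000+0.600000+0.360000=1.5600
k=3 load: inc=0.360000, refl=0.360000·1.000000=0.3600; V=1.200000+0.360000+0.360000=1.9200
k=4 src: inc=0.360000, refl=0.360000·0.600000=0.2160; V=1.560000+0.360000+0.216000=2.1360
k=5 load: inc=0.216000, refl=0.216000·1.000000=0.2160; V=1.920000+0.216000+0.216000=2.3520
k=6 src: inc=0.216000, refl=0.216000·0.600000=0.1296; V=2.136000+0.216000+0.129600=2.4816
k=7 load: inc=0.129600, refl=0.129600·1.000000=0.1296; V=2.352000+0.129600+0.129600=2.6112
k=8 src: inc=0.129600, refl=0.129600·0.600000=0.0778; V=2.481600+0.129600+0.077760=2.6890

0 0 source 0.6000
1 1 load 1.2000
2 2 source 1.5600
3 3 load 1.9200
4 4 source 2.1360
5 5 load 2.3520
6 6 source 2.4816
7 7 load 2.6112
8 8 source 2.6890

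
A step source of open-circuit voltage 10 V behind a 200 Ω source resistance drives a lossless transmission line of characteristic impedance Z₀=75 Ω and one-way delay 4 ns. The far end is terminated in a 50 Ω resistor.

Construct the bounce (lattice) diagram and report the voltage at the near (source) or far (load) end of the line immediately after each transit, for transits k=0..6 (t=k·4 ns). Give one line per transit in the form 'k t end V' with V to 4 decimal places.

0 0 source 2.7273
1 4 load 2.1818
2 8 source 1.9339
3 12 load 1.9835
4 16 source 2.0060
5 20 load 2.0015
6 24 source 1.9995

Γ_L=-0.200000, Γ_S=0.454545; launch V₁=10·75/275=2.727273
k=0 src: V=2.7273
k=1 load: inc=2.727273, refl=2.727273·-0.200000=-0.5455; V=0.000000+2.727273+-0.545455=2.1818
k=2 src: inc=-0.545455, refl=-0.545455·0.454545=-0.2479; V=2.727273+-0.545455+-0.247934=1.9339
k=3 load: inc=-0.247934, refl=-0.247934·-0.200000=0.0496; V=2.181818+-0.247934+0.049587=1.9835
k=4 src: inc=0.049587, refl=0.049587·0.454545=0.0225; V=1.933884+0.049587+0.022539=2.0060
k=5 load: inc=0.022539, refl=0.022539·-0.200000=-0.0045; V=1.983471+0.022539+-0.004508=2.0015
k=6 src: inc=-0.004508, refl=-0.004508·0.454545=-0.0020; V=2.006011+-0.004508+-0.002049=1.9995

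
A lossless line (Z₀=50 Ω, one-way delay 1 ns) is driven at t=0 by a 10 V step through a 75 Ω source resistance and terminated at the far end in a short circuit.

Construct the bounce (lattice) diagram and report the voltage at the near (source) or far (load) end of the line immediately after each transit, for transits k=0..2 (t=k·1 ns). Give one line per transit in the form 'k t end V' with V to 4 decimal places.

Γ_L=-1.000000, Γ_S=0.200000; launch V₁=10·50/125=4.000000
k=0 src: V=4.0000
k=1 load: inc=4.000000, refl=4.000000·-1.000000=-4.0000; V=0.000000+4.000000+-4.000000=0.0000
k=2 src: inc=-4.000000, refl=-4.000000·0.200000=-0.8000; V=4.000000+-4.000000+-0.800000=-0.8000

0 0 source 4.0000
1 1 load 0.0000
2 2 source -0.8000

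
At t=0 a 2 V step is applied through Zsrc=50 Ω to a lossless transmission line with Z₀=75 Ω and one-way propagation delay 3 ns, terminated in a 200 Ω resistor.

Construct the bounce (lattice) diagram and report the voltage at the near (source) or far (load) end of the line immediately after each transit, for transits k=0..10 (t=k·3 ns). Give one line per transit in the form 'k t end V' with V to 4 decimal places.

0 0 source 1.2000
1 3 load 1.7455
2 6 source 1.6364
3 9 load 1.5868
4 12 source 1.5967
5 15 load 1.6012
6 18 source 1.6003
7 21 load 1.5999
8 24 source 1.6000
9 27 load 1.6000
10 30 source 1.6000

Γ_L=0.454545, Γ_S=-0.200000; launch V₁=2·75/125=1.200000
k=0 src: V=1.2000
k=1 load: inc=1.200000, refl=1.200000·0.454545=0.5455; V=0.000000+1.200000+0.545455=1.7455
k=2 src: inc=0.545455, refl=0.545455·-0.200000=-0.1091; V=1.200000+0.545455+-0.109091=1.6364
k=3 load: inc=-0.109091, refl=-0.109091·0.454545=-0.0496; V=1.745455+-0.109091+-0.049587=1.5868
k=4 src: inc=-0.049587, refl=-0.049587·-0.200000=0.0099; V=1.636364+-0.049587+0.009917=1.5967
k=5 load: inc=0.009917, refl=0.009917·0.454545=0.0045; V=1.586777+0.009917+0.004508=1.6012
k=6 src: inc=0.004508, refl=0.004508·-0.200000=-0.0009; V=1.596694+0.004508+-0.000902=1.6003
k=7 load: inc=-0.000902, refl=-0.000902·0.454545=-0.0004; V=1.601202+-0.000902+-0.000410=1.5999
k=8 src: inc=-0.000410, refl=-0.000410·-0.200000=0.0001; V=1.600301+-0.000410+0.000082=1.6000
k=9 load: inc=0.000082, refl=0.000082·0.454545=0.0000; V=1.599891+0.000082+0.000037=1.6000
k=10 src: inc=0.000037, refl=0.000037·-0.200000=-0.0000; V=1.599973+0.000037+-0.000007=1.6000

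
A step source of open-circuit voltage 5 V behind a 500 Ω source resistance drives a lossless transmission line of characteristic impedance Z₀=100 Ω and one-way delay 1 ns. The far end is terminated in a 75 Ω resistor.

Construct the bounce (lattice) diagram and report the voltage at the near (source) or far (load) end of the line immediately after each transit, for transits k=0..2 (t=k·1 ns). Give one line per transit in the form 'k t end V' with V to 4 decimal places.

0 0 source 0.8333
1 1 load 0.7143
2 2 source 0.6349

Γ_L=-0.142857, Γ_S=0.666667; launch V₁=5·100/600=0.833333
k=0 src: V=0.8333
k=1 load: inc=0.833333, refl=0.833333·-0.142857=-0.1190; V=0.000000+0.833333+-0.119048=0.7143
k=2 src: inc=-0.119048, refl=-0.119048·0.666667=-0.0794; V=0.833333+-0.119048+-0.079365=0.6349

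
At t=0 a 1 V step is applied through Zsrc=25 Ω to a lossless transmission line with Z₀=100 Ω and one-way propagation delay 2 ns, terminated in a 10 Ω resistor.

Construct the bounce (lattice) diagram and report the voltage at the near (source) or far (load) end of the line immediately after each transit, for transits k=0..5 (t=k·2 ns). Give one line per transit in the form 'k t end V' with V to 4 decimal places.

Γ_L=-0.818182, Γ_S=-0.600000; launch V₁=1·100/125=0.800000
k=0 src: V=0.8000
k=1 load: inc=0.800000, refl=0.800000·-0.818182=-0.6545; V=0.000000+0.800000+-0.654545=0.1455
k=2 src: inc=-0.654545, refl=-0.654545·-0.600000=0.3927; V=0.800000+-0.654545+0.392727=0.5382
k=3 load: inc=0.392727, refl=0.392727·-0.818182=-0.3213; V=0.145455+0.392727+-0.321322=0.2169
k=4 src: inc=-0.321322, refl=-0.321322·-0.600000=0.1928; V=0.538182+-0.321322+0.192793=0.4097
k=5 load: inc=0.192793, refl=0.192793·-0.818182=-0.1577; V=0.216860+0.192793+-0.157740=0.2519

0 0 source 0.8000
1 2 load 0.1455
2 4 source 0.5382
3 6 load 0.2169
4 8 source 0.4097
5 10 load 0.2519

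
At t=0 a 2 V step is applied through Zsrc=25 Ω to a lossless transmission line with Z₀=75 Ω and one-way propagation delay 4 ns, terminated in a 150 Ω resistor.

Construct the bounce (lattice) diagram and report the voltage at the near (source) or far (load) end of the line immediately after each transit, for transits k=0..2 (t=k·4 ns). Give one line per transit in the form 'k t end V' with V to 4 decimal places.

Γ_L=0.333333, Γ_S=-0.500000; launch V₁=2·75/100=1.500000
k=0 src: V=1.5000
k=1 load: inc=1.500000, refl=1.500000·0.333333=0.5000; V=0.000000+1.500000+0.500000=2.0000
k=2 src: inc=0.500000, refl=0.500000·-0.500000=-0.2500; V=1.500000+0.500000+-0.250000=1.7500

0 0 source 1.5000
1 4 load 2.0000
2 8 source 1.7500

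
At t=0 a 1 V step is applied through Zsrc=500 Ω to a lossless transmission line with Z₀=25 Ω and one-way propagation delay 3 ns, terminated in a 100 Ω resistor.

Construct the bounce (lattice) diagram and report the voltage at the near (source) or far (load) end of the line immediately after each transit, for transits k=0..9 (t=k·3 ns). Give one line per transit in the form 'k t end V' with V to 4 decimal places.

0 0 source 0.0476
1 3 load 0.0762
2 6 source 0.1020
3 9 load 0.1176
4 12 source 0.1316
5 15 load 0.1400
6 18 source 0.1476
7 21 load 0.1522
8 24 source 0.1563
9 27 load 0.1588

Γ_L=0.600000, Γ_S=0.904762; launch V₁=1·25/525=0.047619
k=0 src: V=0.0476
k=1 load: inc=0.047619, refl=0.047619·0.600000=0.0286; V=0.000000+0.047619+0.028571=0.0762
k=2 src: inc=0.028571, refl=0.028571·0.904762=0.0259; V=0.047619+0.028571+0.025850=0.1020
k=3 load: inc=0.025850, refl=0.025850·0.600000=0.0155; V=0.076190+0.025850+0.015510=0.1176
k=4 src: inc=0.015510, refl=0.015510·0.904762=0.0140; V=0.102041+0.015510+0.014033=0.1316
k=5 load: inc=0.014033, refl=0.014033·0.600000=0.0084; V=0.117551+0.014033+0.008420=0.1400
k=6 src: inc=0.008420, refl=0.008420·0.904762=0.0076; V=0.131584+0.008420+0.007618=0.1476
k=7 load: inc=0.007618, refl=0.007618·0.600000=0.0046; V=0.140004+0.007618+0.004571=0.1522
k=8 src: inc=0.004571, refl=0.004571·0.904762=0.0041; V=0.147622+0.004571+0.004135=0.1563
k=9 load: inc=0.004135, refl=0.004135·0.600000=0.0025; V=0.152193+0.004135+0.002481=0.1588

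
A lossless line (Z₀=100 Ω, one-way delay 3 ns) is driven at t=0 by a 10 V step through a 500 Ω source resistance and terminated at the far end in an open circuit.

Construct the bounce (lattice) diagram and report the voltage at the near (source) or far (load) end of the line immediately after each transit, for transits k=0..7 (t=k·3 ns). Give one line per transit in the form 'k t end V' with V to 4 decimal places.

0 0 source 1.6667
1 3 load 3.3333
2 6 source 4.4444
3 9 load 5.5556
4 12 source 6.2963
5 15 load 7.0370
6 18 source 7.5309
7 21 load 8.0247

Γ_L=1.000000, Γ_S=0.666667; launch V₁=10·100/600=1.666667
k=0 src: V=1.6667
k=1 load: inc=1.666667, refl=1.666667·1.000000=1.6667; V=0.000000+1.666667+1.666667=3.3333
k=2 src: inc=1.666667, refl=1.666667·0.666667=1.1111; V=1.666667+1.666667+1.111111=4.4444
k=3 load: inc=1.111111, refl=1.111111·1.000000=1.1111; V=3.333333+1.111111+1.111111=5.5556
k=4 src: inc=1.111111, refl=1.111111·0.666667=0.7407; V=4.444444+1.111111+0.740741=6.2963
k=5 load: inc=0.740741, refl=0.740741·1.000000=0.7407; V=5.555556+0.740741+0.740741=7.0370
k=6 src: inc=0.740741, refl=0.740741·0.666667=0.4938; V=6.296296+0.740741+0.493827=7.5309
k=7 load: inc=0.493827, refl=0.493827·1.000000=0.4938; V=7.037037+0.493827+0.493827=8.0247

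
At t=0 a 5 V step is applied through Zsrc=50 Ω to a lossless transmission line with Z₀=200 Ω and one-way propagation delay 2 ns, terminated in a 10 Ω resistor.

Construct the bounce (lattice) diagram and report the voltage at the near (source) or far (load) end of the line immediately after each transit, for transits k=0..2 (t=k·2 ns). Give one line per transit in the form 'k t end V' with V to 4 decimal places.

0 0 source 4.0000
1 2 load 0.3810
2 4 source 2.5524

Γ_L=-0.904762, Γ_S=-0.600000; launch V₁=5·200/250=4.000000
k=0 src: V=4.0000
k=1 load: inc=4.000000, refl=4.000000·-0.904762=-3.6190; V=0.000000+4.000000+-3.619048=0.3810
k=2 src: inc=-3.619048, refl=-3.619048·-0.600000=2.1714; V=4.000000+-3.619048+2.171429=2.5524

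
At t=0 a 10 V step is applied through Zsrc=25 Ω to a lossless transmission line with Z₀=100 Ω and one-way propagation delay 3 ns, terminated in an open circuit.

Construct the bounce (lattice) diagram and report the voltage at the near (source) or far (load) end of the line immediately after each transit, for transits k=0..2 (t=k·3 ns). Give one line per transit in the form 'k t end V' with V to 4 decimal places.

Γ_L=1.000000, Γ_S=-0.600000; launch V₁=10·100/125=8.000000
k=0 src: V=8.0000
k=1 load: inc=8.000000, refl=8.000000·1.000000=8.0000; V=0.000000+8.000000+8.000000=16.0000
k=2 src: inc=8.000000, refl=8.000000·-0.600000=-4.8000; V=8.000000+8.000000+-4.800000=11.2000

0 0 source 8.0000
1 3 load 16.0000
2 6 source 11.2000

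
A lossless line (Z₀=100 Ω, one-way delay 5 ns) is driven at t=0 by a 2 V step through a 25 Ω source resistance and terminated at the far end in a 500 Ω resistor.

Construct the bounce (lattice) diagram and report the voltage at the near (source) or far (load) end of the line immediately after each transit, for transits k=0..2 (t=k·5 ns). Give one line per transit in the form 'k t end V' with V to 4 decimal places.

0 0 source 1.6000
1 5 load 2.6667
2 10 source 2.0267

Γ_L=0.666667, Γ_S=-0.600000; launch V₁=2·100/125=1.600000
k=0 src: V=1.6000
k=1 load: inc=1.600000, refl=1.600000·0.666667=1.0667; V=0.000000+1.600000+1.066667=2.6667
k=2 src: inc=1.066667, refl=1.066667·-0.600000=-0.6400; V=1.600000+1.066667+-0.640000=2.0267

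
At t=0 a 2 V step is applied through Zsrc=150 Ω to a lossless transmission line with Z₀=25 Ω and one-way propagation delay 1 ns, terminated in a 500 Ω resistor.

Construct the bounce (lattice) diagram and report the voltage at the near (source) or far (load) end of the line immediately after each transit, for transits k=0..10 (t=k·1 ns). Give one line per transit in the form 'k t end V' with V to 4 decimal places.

0 0 source 0.2857
1 1 load 0.5442
2 2 source 0.7289
3 3 load 0.8959
4 4 source 1.0153
5 5 load 1.1232
6 6 source 1.2003
7 7 load 1.2701
8 8 source 1.3199
9 9 load 1.3650
10 10 source 1.3972

Γ_L=0.904762, Γ_S=0.714286; launch V₁=2·25/175=0.285714
k=0 src: V=0.2857
k=1 load: inc=0.285714, refl=0.285714·0.904762=0.2585; V=0.000000+0.285714+0.258503=0.5442
k=2 src: inc=0.258503, refl=0.258503·0.714286=0.1846; V=0.285714+0.258503+0.184645=0.7289
k=3 load: inc=0.184645, refl=0.184645·0.904762=0.1671; V=0.544218+0.184645+0.167060=0.8959
k=4 src: inc=0.167060, refl=0.167060·0.714286=0.1193; V=0.728863+0.167060+0.119329=1.0153
k=5 load: inc=0.119329, refl=0.119329·0.904762=0.1080; V=0.895923+0.119329+0.107964=1.1232
k=6 src: inc=0.107964, refl=0.107964·0.714286=0.0771; V=1.015252+0.107964+0.077117=1.2003
k=7 load: inc=0.077117, refl=0.077117·0.904762=0.0698; V=1.123216+0.077117+0.069773=1.2701
k=8 src: inc=0.069773, refl=0.069773·0.714286=0.0498; V=1.200333+0.069773+0.049838=1.3199
k=9 load: inc=0.049838, refl=0.049838·0.904762=0.0451; V=1.270105+0.049838+0.045091=1.3650
k=10 src: inc=0.045091, refl=0.045091·0.714286=0.0322; V=1.319943+0.045091+0.032208=1.3972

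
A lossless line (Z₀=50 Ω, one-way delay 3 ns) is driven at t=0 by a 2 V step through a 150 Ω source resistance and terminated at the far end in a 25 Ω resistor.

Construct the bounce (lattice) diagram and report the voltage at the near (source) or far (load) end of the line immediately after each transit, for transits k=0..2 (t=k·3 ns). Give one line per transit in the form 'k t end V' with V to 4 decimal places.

0 0 source 0.5000
1 3 load 0.3333
2 6 source 0.2500

Γ_L=-0.333333, Γ_S=0.500000; launch V₁=2·50/200=0.500000
k=0 src: V=0.5000
k=1 load: inc=0.500000, refl=0.500000·-0.333333=-0.1667; V=0.000000+0.500000+-0.166667=0.3333
k=2 src: inc=-0.166667, refl=-0.166667·0.500000=-0.0833; V=0.500000+-0.166667+-0.083333=0.2500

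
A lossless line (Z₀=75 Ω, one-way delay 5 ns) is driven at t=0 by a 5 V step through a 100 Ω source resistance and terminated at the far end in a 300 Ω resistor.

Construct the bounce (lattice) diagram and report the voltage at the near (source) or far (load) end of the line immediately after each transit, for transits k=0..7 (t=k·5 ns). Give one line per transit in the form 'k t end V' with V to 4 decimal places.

0 0 source 2.1429
1 5 load 3.4286
2 10 source 3.6122
3 15 load 3.7224
4 20 source 3.7382
5 25 load 3.7476
6 30 source 3.7490
7 35 load 3.7498

Γ_L=0.600000, Γ_S=0.142857; launch V₁=5·75/175=2.142857
k=0 src: V=2.1429
k=1 load: inc=2.142857, refl=2.142857·0.600000=1.2857; V=0.000000+2.142857+1.285714=3.4286
k=2 src: inc=1.285714, refl=1.285714·0.142857=0.1837; V=2.142857+1.285714+0.183673=3.6122
k=3 load: inc=0.183673, refl=0.183673·0.600000=0.1102; V=3.428571+0.183673+0.110204=3.7224
k=4 src: inc=0.110204, refl=0.110204·0.142857=0.0157; V=3.612245+0.110204+0.015743=3.7382
k=5 load: inc=0.015743, refl=0.015743·0.600000=0.0094; V=3.722449+0.015743+0.009446=3.7476
k=6 src: inc=0.009446, refl=0.009446·0.142857=0.0013; V=3.738192+0.009446+0.001349=3.7490
k=7 load: inc=0.001349, refl=0.001349·0.600000=0.0008; V=3.747638+0.001349+0.000810=3.7498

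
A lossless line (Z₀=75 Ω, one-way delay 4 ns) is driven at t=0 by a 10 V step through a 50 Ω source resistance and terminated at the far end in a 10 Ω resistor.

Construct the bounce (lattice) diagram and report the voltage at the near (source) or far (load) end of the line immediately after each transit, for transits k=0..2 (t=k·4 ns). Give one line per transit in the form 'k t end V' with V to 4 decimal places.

Γ_L=-0.764706, Γ_S=-0.200000; launch V₁=10·75/125=6.000000
k=0 src: V=6.0000
k=1 load: inc=6.000000, refl=6.000000·-0.764706=-4.5882; V=0.000000+6.000000+-4.588235=1.4118
k=2 src: inc=-4.588235, refl=-4.588235·-0.200000=0.9176; V=6.000000+-4.588235+0.917647=2.3294

0 0 source 6.0000
1 4 load 1.4118
2 8 source 2.3294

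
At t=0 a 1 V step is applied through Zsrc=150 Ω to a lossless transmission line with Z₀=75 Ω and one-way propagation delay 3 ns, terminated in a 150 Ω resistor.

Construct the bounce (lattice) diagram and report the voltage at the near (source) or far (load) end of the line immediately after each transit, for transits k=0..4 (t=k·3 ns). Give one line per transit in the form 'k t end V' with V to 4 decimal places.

Γ_L=0.333333, Γ_S=0.333333; launch V₁=1·75/225=0.333333
k=0 src: V=0.3333
k=1 load: inc=0.333333, refl=0.333333·0.333333=0.1111; V=0.000000+0.333333+0.111111=0.4444
k=2 src: inc=0.111111, refl=0.111111·0.333333=0.0370; V=0.333333+0.111111+0.037037=0.4815
k=3 load: inc=0.037037, refl=0.037037·0.333333=0.0123; V=0.444444+0.037037+0.012346=0.4938
k=4 src: inc=0.012346, refl=0.012346·0.333333=0.0041; V=0.481481+0.012346+0.004115=0.4979

0 0 source 0.3333
1 3 load 0.4444
2 6 source 0.4815
3 9 load 0.4938
4 12 source 0.4979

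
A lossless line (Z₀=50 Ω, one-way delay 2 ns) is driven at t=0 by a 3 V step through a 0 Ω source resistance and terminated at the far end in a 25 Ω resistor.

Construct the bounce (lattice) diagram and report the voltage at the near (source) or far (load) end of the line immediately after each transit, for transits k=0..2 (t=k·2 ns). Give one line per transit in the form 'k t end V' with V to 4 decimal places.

0 0 source 3.0000
1 2 load 2.0000
2 4 source 3.0000

Γ_L=-0.333333, Γ_S=-1.000000; launch V₁=3·50/50=3.000000
k=0 src: V=3.0000
k=1 load: inc=3.000000, refl=3.000000·-0.333333=-1.0000; V=0.000000+3.000000+-1.000000=2.0000
k=2 src: inc=-1.000000, refl=-1.000000·-1.000000=1.0000; V=3.000000+-1.000000+1.000000=3.0000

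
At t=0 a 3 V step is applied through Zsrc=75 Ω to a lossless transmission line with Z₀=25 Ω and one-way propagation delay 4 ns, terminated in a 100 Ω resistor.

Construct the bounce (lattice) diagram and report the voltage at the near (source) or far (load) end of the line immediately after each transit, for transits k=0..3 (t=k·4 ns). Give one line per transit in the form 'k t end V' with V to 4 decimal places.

Γ_L=0.600000, Γ_S=0.500000; launch V₁=3·25/100=0.750000
k=0 src: V=0.7500
k=1 load: inc=0.750000, refl=0.750000·0.600000=0.4500; V=0.000000+0.750000+0.450000=1.2000
k=2 src: inc=0.450000, refl=0.450000·0.500000=0.2250; V=0.750000+0.450000+0.225000=1.4250
k=3 load: inc=0.225000, refl=0.225000·0.600000=0.1350; V=1.200000+0.225000+0.135000=1.5600

0 0 source 0.7500
1 4 load 1.2000
2 8 source 1.4250
3 12 load 1.5600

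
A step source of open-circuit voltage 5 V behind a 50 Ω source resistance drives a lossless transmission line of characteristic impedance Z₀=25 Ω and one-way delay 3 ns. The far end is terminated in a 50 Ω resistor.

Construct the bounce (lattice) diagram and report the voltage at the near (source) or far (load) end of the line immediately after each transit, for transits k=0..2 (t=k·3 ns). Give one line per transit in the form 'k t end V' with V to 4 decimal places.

0 0 source 1.6667
1 3 load 2.2222
2 6 source 2.4074

Γ_L=0.333333, Γ_S=0.333333; launch V₁=5·25/75=1.666667
k=0 src: V=1.6667
k=1 load: inc=1.666667, refl=1.666667·0.333333=0.5556; V=0.000000+1.666667+0.555556=2.2222
k=2 src: inc=0.555556, refl=0.555556·0.333333=0.1852; V=1.666667+0.555556+0.185185=2.4074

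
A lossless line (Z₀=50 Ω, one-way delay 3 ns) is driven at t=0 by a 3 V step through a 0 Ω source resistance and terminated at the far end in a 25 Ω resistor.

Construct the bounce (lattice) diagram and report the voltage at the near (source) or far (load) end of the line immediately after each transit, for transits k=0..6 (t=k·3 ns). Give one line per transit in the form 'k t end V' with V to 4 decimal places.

Γ_L=-0.333333, Γ_S=-1.000000; launch V₁=3·50/50=3.000000
k=0 src: V=3.0000
k=1 load: inc=3.000000, refl=3.000000·-0.333333=-1.0000; V=0.000000+3.000000+-1.000000=2.0000
k=2 src: inc=-1.000000, refl=-1.000000·-1.000000=1.0000; V=3.000000+-1.000000+1.000000=3.0000
k=3 load: inc=1.000000, refl=1.000000·-0.333333=-0.3333; V=2.000000+1.000000+-0.333333=2.6667
k=4 src: inc=-0.333333, refl=-0.333333·-1.000000=0.3333; V=3.000000+-0.333333+0.333333=3.0000
k=5 load: inc=0.333333, refl=0.333333·-0.333333=-0.1111; V=2.666667+0.333333+-0.111111=2.8889
k=6 src: inc=-0.111111, refl=-0.111111·-1.000000=0.1111; V=3.000000+-0.111111+0.111111=3.0000

0 0 source 3.0000
1 3 load 2.0000
2 6 source 3.0000
3 9 load 2.6667
4 12 source 3.0000
5 15 load 2.8889
6 18 source 3.0000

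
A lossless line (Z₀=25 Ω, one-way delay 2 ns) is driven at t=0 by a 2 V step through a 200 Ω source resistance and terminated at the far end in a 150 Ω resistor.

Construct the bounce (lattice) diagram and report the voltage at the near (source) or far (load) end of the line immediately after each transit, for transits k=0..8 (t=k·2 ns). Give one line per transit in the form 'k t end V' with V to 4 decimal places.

Γ_L=0.714286, Γ_S=0.777778; launch V₁=2·25/225=0.222222
k=0 src: V=0.2222
k=1 load: inc=0.222222, refl=0.222222·0.714286=0.1587; V=0.000000+0.222222+0.158730=0.3810
k=2 src: inc=0.158730, refl=0.158730·0.777778=0.1235; V=0.222222+0.158730+0.123457=0.5044
k=3 load: inc=0.123457, refl=0.123457·0.714286=0.0882; V=0.380952+0.123457+0.088183=0.5926
k=4 src: inc=0.088183, refl=0.088183·0.777778=0.0686; V=0.504409+0.088183+0.068587=0.6612
k=5 load: inc=0.068587, refl=0.068587·0.714286=0.0490; V=0.592593+0.068587+0.048991=0.7102
k=6 src: inc=0.048991, refl=0.048991·0.777778=0.0381; V=0.661180+0.048991+0.038104=0.7483
k=7 load: inc=0.038104, refl=0.038104·0.714286=0.0272; V=0.710170+0.038104+0.027217=0.7755
k=8 src: inc=0.027217, refl=0.027217·0.777778=0.0212; V=0.748274+0.027217+0.021169=0.7967

0 0 source 0.2222
1 2 load 0.3810
2 4 source 0.5044
3 6 load 0.5926
4 8 source 0.6612
5 10 load 0.7102
6 12 source 0.7483
7 14 load 0.7755
8 16 source 0.7967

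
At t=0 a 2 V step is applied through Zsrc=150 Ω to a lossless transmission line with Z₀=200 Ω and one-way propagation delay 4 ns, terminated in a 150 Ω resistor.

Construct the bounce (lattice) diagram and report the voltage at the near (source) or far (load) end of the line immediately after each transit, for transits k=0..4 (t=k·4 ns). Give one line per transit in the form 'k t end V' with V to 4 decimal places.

0 0 source 1.1429
1 4 load 0.9796
2 8 source 1.0029
3 12 load 0.9996
4 16 source 1.0001

Γ_L=-0.142857, Γ_S=-0.142857; launch V₁=2·200/350=1.142857
k=0 src: V=1.1429
k=1 load: inc=1.142857, refl=1.142857·-0.142857=-0.1633; V=0.000000+1.142857+-0.163265=0.9796
k=2 src: inc=-0.163265, refl=-0.163265·-0.142857=0.0233; V=1.142857+-0.163265+0.023324=1.0029
k=3 load: inc=0.023324, refl=0.023324·-0.142857=-0.0033; V=0.979592+0.023324+-0.003332=0.9996
k=4 src: inc=-0.003332, refl=-0.003332·-0.142857=0.0005; V=1.002915+-0.003332+0.000476=1.0001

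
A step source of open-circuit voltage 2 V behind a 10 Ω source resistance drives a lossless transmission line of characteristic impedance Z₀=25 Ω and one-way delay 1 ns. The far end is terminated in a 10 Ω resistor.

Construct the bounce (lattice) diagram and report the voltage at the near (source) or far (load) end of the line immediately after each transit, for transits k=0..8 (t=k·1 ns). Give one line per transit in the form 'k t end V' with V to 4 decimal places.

Γ_L=-0.428571, Γ_S=-0.428571; launch V₁=2·25/35=1.428571
k=0 src: V=1.4286
k=1 load: inc=1.428571, refl=1.428571·-0.428571=-0.6122; V=0.000000+1.428571+-0.612245=0.8163
k=2 src: inc=-0.612245, refl=-0.612245·-0.428571=0.2624; V=1.428571+-0.612245+0.262391=1.0787
k=3 load: inc=0.262391, refl=0.262391·-0.428571=-0.1125; V=0.816327+0.262391+-0.112453=0.9663
k=4 src: inc=-0.112453, refl=-0.112453·-0.428571=0.0482; V=1.078717+-0.112453+0.048194=1.0145
k=5 load: inc=0.048194, refl=0.048194·-0.428571=-0.0207; V=0.966264+0.048194+-0.020655=0.9938
k=6 src: inc=-0.020655, refl=-0.020655·-0.428571=0.0089; V=1.014458+-0.020655+0.008852=1.0027
k=7 load: inc=0.008852, refl=0.008852·-0.428571=-0.0038; V=0.993804+0.008852+-0.003794=0.9989
k=8 src: inc=-0.003794, refl=-0.003794·-0.428571=0.0016; V=1.002656+-0.003794+0.001626=1.0005

0 0 source 1.4286
1 1 load 0.8163
2 2 source 1.0787
3 3 load 0.9663
4 4 source 1.0145
5 5 load 0.9938
6 6 source 1.0027
7 7 load 0.9989
8 8 source 1.0005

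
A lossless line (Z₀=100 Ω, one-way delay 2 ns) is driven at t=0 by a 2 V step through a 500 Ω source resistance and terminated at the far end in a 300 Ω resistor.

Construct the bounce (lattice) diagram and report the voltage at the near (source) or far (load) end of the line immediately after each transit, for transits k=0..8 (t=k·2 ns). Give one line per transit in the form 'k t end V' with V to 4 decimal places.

Γ_L=0.500000, Γ_S=0.666667; launch V₁=2·100/600=0.333333
k=0 src: V=0.3333
k=1 load: inc=0.333333, refl=0.333333·0.500000=0.1667; V=0.000000+0.333333+0.166667=0.5000
k=2 src: inc=0.166667, refl=0.166667·0.666667=0.1111; V=0.333333+0.166667+0.111111=0.6111
k=3 load: inc=0.111111, refl=0.111111·0.500000=0.0556; V=0.500000+0.111111+0.055556=0.6667
k=4 src: inc=0.055556, refl=0.055556·0.666667=0.0370; V=0.611111+0.055556+0.037037=0.7037
k=5 load: inc=0.037037, refl=0.037037·0.500000=0.0185; V=0.666667+0.037037+0.018519=0.7222
k=6 src: inc=0.018519, refl=0.018519·0.666667=0.0123; V=0.703704+0.018519+0.012346=0.7346
k=7 load: inc=0.012346, refl=0.012346·0.500000=0.0062; V=0.722222+0.012346+0.006173=0.7407
k=8 src: inc=0.006173, refl=0.006173·0.666667=0.0041; V=0.734568+0.006173+0.004115=0.7449

0 0 source 0.3333
1 2 load 0.5000
2 4 source 0.6111
3 6 load 0.6667
4 8 source 0.7037
5 10 load 0.7222
6 12 source 0.7346
7 14 load 0.7407
8 16 source 0.7449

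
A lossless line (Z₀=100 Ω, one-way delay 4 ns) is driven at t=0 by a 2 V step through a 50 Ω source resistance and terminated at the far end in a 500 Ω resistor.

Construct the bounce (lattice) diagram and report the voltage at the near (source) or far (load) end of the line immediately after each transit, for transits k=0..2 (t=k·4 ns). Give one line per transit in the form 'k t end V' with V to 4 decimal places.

Γ_L=0.666667, Γ_S=-0.333333; launch V₁=2·100/150=1.333333
k=0 src: V=1.3333
k=1 load: inc=1.333333, refl=1.333333·0.666667=0.8889; V=0.000000+1.333333+0.888889=2.2222
k=2 src: inc=0.888889, refl=0.888889·-0.333333=-0.2963; V=1.333333+0.888889+-0.296296=1.9259

0 0 source 1.3333
1 4 load 2.2222
2 8 source 1.9259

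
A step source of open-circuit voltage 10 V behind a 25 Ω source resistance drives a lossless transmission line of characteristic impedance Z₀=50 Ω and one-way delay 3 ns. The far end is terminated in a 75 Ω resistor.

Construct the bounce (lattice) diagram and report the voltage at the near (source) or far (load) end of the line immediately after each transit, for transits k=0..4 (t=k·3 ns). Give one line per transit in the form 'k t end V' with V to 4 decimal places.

Γ_L=0.200000, Γ_S=-0.333333; launch V₁=10·50/75=6.666667
k=0 src: V=6.6667
k=1 load: inc=6.666667, refl=6.666667·0.200000=1.3333; V=0.000000+6.666667+1.333333=8.0000
k=2 src: inc=1.333333, refl=1.333333·-0.333333=-0.4444; V=6.666667+1.333333+-0.444444=7.5556
k=3 load: inc=-0.444444, refl=-0.444444·0.200000=-0.0889; V=8.000000+-0.444444+-0.088889=7.4667
k=4 src: inc=-0.088889, refl=-0.088889·-0.333333=0.0296; V=7.555556+-0.088889+0.029630=7.4963

0 0 source 6.6667
1 3 load 8.0000
2 6 source 7.5556
3 9 load 7.4667
4 12 source 7.4963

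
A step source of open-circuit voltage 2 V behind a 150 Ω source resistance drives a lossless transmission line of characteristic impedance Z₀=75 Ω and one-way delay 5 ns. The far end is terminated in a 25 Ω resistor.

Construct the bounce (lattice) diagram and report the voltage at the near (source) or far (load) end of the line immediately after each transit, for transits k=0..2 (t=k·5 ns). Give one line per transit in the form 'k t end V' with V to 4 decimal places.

Γ_L=-0.500000, Γ_S=0.333333; launch V₁=2·75/225=0.666667
k=0 src: V=0.6667
k=1 load: inc=0.666667, refl=0.666667·-0.500000=-0.3333; V=0.000000+0.666667+-0.333333=0.3333
k=2 src: inc=-0.333333, refl=-0.333333·0.333333=-0.1111; V=0.666667+-0.333333+-0.111111=0.2222

0 0 source 0.6667
1 5 load 0.3333
2 10 source 0.2222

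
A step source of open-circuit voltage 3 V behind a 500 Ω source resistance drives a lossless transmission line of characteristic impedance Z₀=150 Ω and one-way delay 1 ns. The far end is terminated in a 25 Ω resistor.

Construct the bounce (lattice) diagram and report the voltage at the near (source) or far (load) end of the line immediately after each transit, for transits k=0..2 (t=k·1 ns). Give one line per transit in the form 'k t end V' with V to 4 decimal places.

Γ_L=-0.714286, Γ_S=0.538462; launch V₁=3·150/650=0.692308
k=0 src: V=0.6923
k=1 load: inc=0.692308, refl=0.692308·-0.714286=-0.4945; V=0.000000+0.692308+-0.494505=0.1978
k=2 src: inc=-0.494505, refl=-0.494505·0.538462=-0.2663; V=0.692308+-0.494505+-0.266272=-0.0685

0 0 source 0.6923
1 1 load 0.1978
2 2 source -0.0685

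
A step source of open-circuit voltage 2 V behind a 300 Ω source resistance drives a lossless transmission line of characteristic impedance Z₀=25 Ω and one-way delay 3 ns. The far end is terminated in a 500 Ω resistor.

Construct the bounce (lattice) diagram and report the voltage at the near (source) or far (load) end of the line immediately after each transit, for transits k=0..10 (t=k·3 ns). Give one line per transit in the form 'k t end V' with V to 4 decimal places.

Γ_L=0.904762, Γ_S=0.846154; launch V₁=2·25/325=0.153846
k=0 src: V=0.1538
k=1 load: inc=0.153846, refl=0.153846·0.904762=0.1392; V=0.000000+0.153846+0.139194=0.2930
k=2 src: inc=0.139194, refl=0.139194·0.846154=0.1178; V=0.153846+0.139194+0.117780=0.4108
k=3 load: inc=0.117780, refl=0.117780·0.904762=0.1066; V=0.293040+0.117780+0.106563=0.5174
k=4 src: inc=0.106563, refl=0.106563·0.846154=0.0902; V=0.410820+0.106563+0.090168=0.6076
k=5 load: inc=0.090168, refl=0.090168·0.904762=0.0816; V=0.517382+0.090168+0.081581=0.6891
k=6 src: inc=0.081581, refl=0.081581·0.846154=0.0690; V=0.607551+0.081581+0.069030=0.7582
k=7 load: inc=0.069030, refl=0.069030·0.904762=0.0625; V=0.689132+0.069030+0.062456=0.8206
k=8 src: inc=0.062456, refl=0.062456·0.846154=0.0528; V=0.758162+0.062456+0.052847=0.8735
k=9 load: inc=0.052847, refl=0.052847·0.904762=0.0478; V=0.820617+0.052847+0.047814=0.9213
k=10 src: inc=0.047814, refl=0.047814·0.846154=0.0405; V=0.873464+0.047814+0.040458=0.9617

0 0 source 0.1538
1 3 load 0.2930
2 6 source 0.4108
3 9 load 0.5174
4 12 source 0.6076
5 15 load 0.6891
6 18 source 0.7582
7 21 load 0.8206
8 24 source 0.8735
9 27 load 0.9213
10 30 source 0.9617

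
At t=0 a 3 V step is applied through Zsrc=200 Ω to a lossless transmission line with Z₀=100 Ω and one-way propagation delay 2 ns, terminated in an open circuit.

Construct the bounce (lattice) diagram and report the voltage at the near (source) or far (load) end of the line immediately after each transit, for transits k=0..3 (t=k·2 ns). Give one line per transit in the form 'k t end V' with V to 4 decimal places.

Γ_L=1.000000, Γ_S=0.333333; launch V₁=3·100/300=1.000000
k=0 src: V=1.0000
k=1 load: inc=1.000000, refl=1.000000·1.000000=1.0000; V=0.000000+1.000000+1.000000=2.0000
k=2 src: inc=1.000000, refl=1.000000·0.333333=0.3333; V=1.000000+1.000000+0.333333=2.3333
k=3 load: inc=0.333333, refl=0.333333·1.000000=0.3333; V=2.000000+0.333333+0.333333=2.6667

0 0 source 1.0000
1 2 load 2.0000
2 4 source 2.3333
3 6 load 2.6667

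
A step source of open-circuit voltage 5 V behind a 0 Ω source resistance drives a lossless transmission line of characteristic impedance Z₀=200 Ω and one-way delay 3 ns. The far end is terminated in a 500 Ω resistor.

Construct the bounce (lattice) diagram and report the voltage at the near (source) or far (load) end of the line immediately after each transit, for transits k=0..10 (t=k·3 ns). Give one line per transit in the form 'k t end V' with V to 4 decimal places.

0 0 source 5.0000
1 3 load 7.1429
2 6 source 5.0000
3 9 load 4.0816
4 12 source 5.0000
5 15 load 5.3936
6 18 source 5.0000
7 21 load 4.8313
8 24 source 5.0000
9 27 load 5.0723
10 30 source 5.0000

Γ_L=0.428571, Γ_S=-1.000000; launch V₁=5·200/200=5.000000
k=0 src: V=5.0000
k=1 load: inc=5.000000, refl=5.000000·0.428571=2.1429; V=0.000000+5.000000+2.142857=7.1429
k=2 src: inc=2.142857, refl=2.142857·-1.000000=-2.1429; V=5.000000+2.142857+-2.142857=5.0000
k=3 load: inc=-2.142857, refl=-2.142857·0.428571=-0.9184; V=7.142857+-2.142857+-0.918367=4.0816
k=4 src: inc=-0.918367, refl=-0.918367·-1.000000=0.9184; V=5.000000+-0.918367+0.918367=5.0000
k=5 load: inc=0.918367, refl=0.918367·0.428571=0.3936; V=4.081633+0.918367+0.393586=5.3936
k=6 src: inc=0.393586, refl=0.393586·-1.000000=-0.3936; V=5.000000+0.393586+-0.393586=5.0000
k=7 load: inc=-0.393586, refl=-0.393586·0.428571=-0.1687; V=5.393586+-0.393586+-0.168680=4.8313
k=8 src: inc=-0.168680, refl=-0.168680·-1.000000=0.1687; V=5.000000+-0.168680+0.168680=5.0000
k=9 load: inc=0.168680, refl=0.168680·0.428571=0.0723; V=4.831320+0.168680+0.072291=5.0723
k=10 src: inc=0.072291, refl=0.072291·-1.000000=-0.0723; V=5.000000+0.072291+-0.072291=5.0000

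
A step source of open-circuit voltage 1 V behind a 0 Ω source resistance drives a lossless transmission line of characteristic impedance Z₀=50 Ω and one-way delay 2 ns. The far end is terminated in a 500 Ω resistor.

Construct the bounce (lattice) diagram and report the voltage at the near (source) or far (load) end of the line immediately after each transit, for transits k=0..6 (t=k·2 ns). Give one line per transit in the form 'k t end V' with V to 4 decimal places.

0 0 source 1.0000
1 2 load 1.8182
2 4 source 1.0000
3 6 load 0.3306
4 8 source 1.0000
5 10 load 1.5477
6 12 source 1.0000

Γ_L=0.818182, Γ_S=-1.000000; launch V₁=1·50/50=1.000000
k=0 src: V=1.0000
k=1 load: inc=1.000000, refl=1.000000·0.818182=0.8182; V=0.000000+1.000000+0.818182=1.8182
k=2 src: inc=0.818182, refl=0.818182·-1.000000=-0.8182; V=1.000000+0.818182+-0.818182=1.0000
k=3 load: inc=-0.818182, refl=-0.818182·0.818182=-0.6694; V=1.818182+-0.818182+-0.669421=0.3306
k=4 src: inc=-0.669421, refl=-0.669421·-1.000000=0.6694; V=1.000000+-0.669421+0.669421=1.0000
k=5 load: inc=0.669421, refl=0.669421·0.818182=0.5477; V=0.330579+0.669421+0.547708=1.5477
k=6 src: inc=0.547708, refl=0.547708·-1.000000=-0.5477; V=1.000000+0.547708+-0.547708=1.0000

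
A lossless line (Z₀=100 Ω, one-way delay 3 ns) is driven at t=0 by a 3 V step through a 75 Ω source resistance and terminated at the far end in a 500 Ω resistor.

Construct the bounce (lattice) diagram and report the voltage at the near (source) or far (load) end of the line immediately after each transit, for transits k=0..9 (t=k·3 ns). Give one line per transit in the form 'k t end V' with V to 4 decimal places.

0 0 source 1.7143
1 3 load 2.8571
2 6 source 2.6939
3 9 load 2.5850
4 12 source 2.6006
5 15 load 2.6109
6 18 source 2.6095
7 21 load 2.6085
8 24 source 2.6086
9 27 load 2.6087

Γ_L=0.666667, Γ_S=-0.142857; launch V₁=3·100/175=1.714286
k=0 src: V=1.7143
k=1 load: inc=1.714286, refl=1.714286·0.666667=1.1429; V=0.000000+1.714286+1.142857=2.8571
k=2 src: inc=1.142857, refl=1.142857·-0.142857=-0.1633; V=1.714286+1.142857+-0.163265=2.6939
k=3 load: inc=-0.163265, refl=-0.163265·0.666667=-0.1088; V=2.857143+-0.163265+-0.108844=2.5850
k=4 src: inc=-0.108844, refl=-0.108844·-0.142857=0.0155; V=2.693878+-0.108844+0.015549=2.6006
k=5 load: inc=0.015549, refl=0.015549·0.666667=0.0104; V=2.585034+0.015549+0.010366=2.6109
k=6 src: inc=0.010366, refl=0.010366·-0.142857=-0.0015; V=2.600583+0.010366+-0.001481=2.6095
k=7 load: inc=-0.001481, refl=-0.001481·0.666667=-0.0010; V=2.610949+-0.001481+-0.000987=2.6085
k=8 src: inc=-0.000987, refl=-0.000987·-0.142857=0.0001; V=2.609468+-0.000987+0.000141=2.6086
k=9 load: inc=0.000141, refl=0.000141·0.666667=0.0001; V=2.608481+0.000141+0.000094=2.6087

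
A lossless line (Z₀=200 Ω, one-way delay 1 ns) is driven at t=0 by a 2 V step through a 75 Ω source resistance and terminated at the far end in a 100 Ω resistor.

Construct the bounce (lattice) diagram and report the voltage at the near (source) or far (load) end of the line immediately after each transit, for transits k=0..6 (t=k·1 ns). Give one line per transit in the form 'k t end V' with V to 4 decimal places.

0 0 source 1.4545
1 1 load 0.9697
2 2 source 1.1901
3 3 load 1.1166
4 4 source 1.1500
5 5 load 1.1389
6 6 source 1.1439

Γ_L=-0.333333, Γ_S=-0.454545; launch V₁=2·200/275=1.454545
k=0 src: V=1.4545
k=1 load: inc=1.454545, refl=1.454545·-0.333333=-0.4848; V=0.000000+1.454545+-0.484848=0.9697
k=2 src: inc=-0.484848, refl=-0.484848·-0.454545=0.2204; V=1.454545+-0.484848+0.220386=1.1901
k=3 load: inc=0.220386, refl=0.220386·-0.333333=-0.0735; V=0.969697+0.220386+-0.073462=1.1166
k=4 src: inc=-0.073462, refl=-0.073462·-0.454545=0.0334; V=1.190083+-0.073462+0.033392=1.1500
k=5 load: inc=0.033392, refl=0.033392·-0.333333=-0.0111; V=1.116621+0.033392+-0.011131=1.1389
k=6 src: inc=-0.011131, refl=-0.011131·-0.454545=0.0051; V=1.150013+-0.011131+0.005059=1.1439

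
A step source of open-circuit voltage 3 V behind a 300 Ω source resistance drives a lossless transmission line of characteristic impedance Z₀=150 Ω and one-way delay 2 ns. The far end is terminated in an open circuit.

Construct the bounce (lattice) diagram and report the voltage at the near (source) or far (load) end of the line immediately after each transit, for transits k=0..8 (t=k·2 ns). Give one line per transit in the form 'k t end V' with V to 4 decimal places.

Γ_L=1.000000, Γ_S=0.333333; launch V₁=3·150/450=1.000000
k=0 src: V=1.0000
k=1 load: inc=1.000000, refl=1.000000·1.000000=1.0000; V=0.000000+1.000000+1.000000=2.0000
k=2 src: inc=1.000000, refl=1.000000·0.333333=0.3333; V=1.000000+1.000000+0.333333=2.3333
k=3 load: inc=0.333333, refl=0.333333·1.000000=0.3333; V=2.000000+0.333333+0.333333=2.6667
k=4 src: inc=0.333333, refl=0.333333·0.333333=0.1111; V=2.333333+0.333333+0.111111=2.7778
k=5 load: inc=0.111111, refl=0.111111·1.000000=0.1111; V=2.666667+0.111111+0.111111=2.8889
k=6 src: inc=0.111111, refl=0.111111·0.333333=0.0370; V=2.777778+0.111111+0.037037=2.9259
k=7 load: inc=0.037037, refl=0.037037·1.000000=0.0370; V=2.888889+0.037037+0.037037=2.9630
k=8 src: inc=0.037037, refl=0.037037·0.333333=0.0123; V=2.925926+0.037037+0.012346=2.9753

0 0 source 1.0000
1 2 load 2.0000
2 4 source 2.3333
3 6 load 2.6667
4 8 source 2.7778
5 10 load 2.8889
6 12 source 2.9259
7 14 load 2.9630
8 16 source 2.9753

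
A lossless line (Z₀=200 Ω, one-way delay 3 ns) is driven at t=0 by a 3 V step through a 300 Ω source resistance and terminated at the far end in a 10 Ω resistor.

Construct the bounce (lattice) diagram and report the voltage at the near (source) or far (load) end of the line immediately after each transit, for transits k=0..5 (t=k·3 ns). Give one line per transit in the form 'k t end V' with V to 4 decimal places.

0 0 source 1.2000
1 3 load 0.1143
2 6 source -0.1029
3 9 load 0.0936
4 12 source 0.1329
5 15 load 0.0973

Γ_L=-0.904762, Γ_S=0.200000; launch V₁=3·200/500=1.200000
k=0 src: V=1.2000
k=1 load: inc=1.200000, refl=1.200000·-0.904762=-1.0857; V=0.000000+1.200000+-1.085714=0.1143
k=2 src: inc=-1.085714, refl=-1.085714·0.200000=-0.2171; V=1.200000+-1.085714+-0.217143=-0.1029
k=3 load: inc=-0.217143, refl=-0.217143·-0.904762=0.1965; V=0.114286+-0.217143+0.196463=0.0936
k=4 src: inc=0.196463, refl=0.196463·0.200000=0.0393; V=-0.102857+0.196463+0.039293=0.1329
k=5 load: inc=0.039293, refl=0.039293·-0.904762=-0.0356; V=0.093605+0.039293+-0.035550=0.0973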